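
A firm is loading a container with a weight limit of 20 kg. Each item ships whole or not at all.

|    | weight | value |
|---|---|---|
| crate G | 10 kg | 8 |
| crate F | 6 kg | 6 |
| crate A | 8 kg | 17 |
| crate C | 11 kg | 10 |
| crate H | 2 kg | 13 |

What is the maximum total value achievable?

Allowing fractional choices, the relaxed optimum would be about 39.6, but items are indivisible.
crate F + crate A + crate H: weight 6 + 8 + 2 = 16 ≤ 20, value 6 + 17 + 13 = 36.
crate G + crate A + crate H: weight 10 + 8 + 2 = 20 ≤ 20, value 8 + 17 + 13 = 38.
crate A + crate H: weight 8 + 2 = 10 ≤ 20, value 17 + 13 = 30.
Best is crate G, crate A, and crate H with total value 38.

38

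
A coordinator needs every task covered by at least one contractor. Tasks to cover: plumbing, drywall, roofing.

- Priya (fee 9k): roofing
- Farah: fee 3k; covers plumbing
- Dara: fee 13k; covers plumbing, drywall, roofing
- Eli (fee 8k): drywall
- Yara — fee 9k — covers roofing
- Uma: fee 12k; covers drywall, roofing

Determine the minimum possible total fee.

This is an integer covering problem.
The greedy cost-per-new-task heuristic would pick Farah and Uma for 15, but a cheaper cover exists.
Dara alone covers plumbing, drywall, roofing — every task.
Total fee: 13.
No cover costs less than 13.

13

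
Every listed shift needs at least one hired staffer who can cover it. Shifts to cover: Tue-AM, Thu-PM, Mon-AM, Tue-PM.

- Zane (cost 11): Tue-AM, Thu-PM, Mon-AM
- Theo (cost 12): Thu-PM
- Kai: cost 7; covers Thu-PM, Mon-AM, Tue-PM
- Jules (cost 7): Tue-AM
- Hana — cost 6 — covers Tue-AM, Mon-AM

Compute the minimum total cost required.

This is a weighted set-cover instance.
Choose Kai and Hana: together they cover Tue-AM, Thu-PM, Mon-AM, Tue-PM — every shift.
Total cost: 7 + 6 = 13.
No cover costs less than 13.

13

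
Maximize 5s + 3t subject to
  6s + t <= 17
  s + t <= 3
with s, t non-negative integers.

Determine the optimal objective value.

(s,t)=(2,1): 6·2+1·1=13≤17, 1·2+1·1=3≤3, objective 13.
(s,t)=(1,2): 6·1+1·2=8≤17, 1·1+1·2=3≤3, objective 11.
(s,t)=(2,0): 6·2+1·0=12≤17, 1·2+1·0=2≤3, objective 10.
Maximum is 13 at (s,t)=(2,1).

13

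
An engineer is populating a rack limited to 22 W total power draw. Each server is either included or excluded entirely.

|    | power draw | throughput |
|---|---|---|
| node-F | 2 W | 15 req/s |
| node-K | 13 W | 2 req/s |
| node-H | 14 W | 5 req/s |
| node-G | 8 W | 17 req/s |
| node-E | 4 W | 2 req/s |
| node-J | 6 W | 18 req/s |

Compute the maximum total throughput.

node-F + node-G + node-J: power draw 2 + 8 + 6 = 16 ≤ 22, throughput 15 + 17 + 18 = 50.
node-F + node-G + node-E + node-J: power draw 2 + 8 + 4 + 6 = 20 ≤ 22, throughput 15 + 17 + 2 + 18 = 52.
Best is node-F, node-G, node-E, and node-J with total throughput 52.

52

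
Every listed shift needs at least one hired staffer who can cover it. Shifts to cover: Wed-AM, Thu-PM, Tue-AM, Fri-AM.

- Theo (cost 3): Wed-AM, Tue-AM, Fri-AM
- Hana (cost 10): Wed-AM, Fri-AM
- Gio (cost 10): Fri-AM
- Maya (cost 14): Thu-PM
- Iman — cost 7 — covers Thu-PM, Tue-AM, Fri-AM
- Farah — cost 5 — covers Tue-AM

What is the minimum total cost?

Choose Theo and Iman: together they cover Wed-AM, Thu-PM, Tue-AM, Fri-AM — every shift.
Total cost: 3 + 7 = 10.

10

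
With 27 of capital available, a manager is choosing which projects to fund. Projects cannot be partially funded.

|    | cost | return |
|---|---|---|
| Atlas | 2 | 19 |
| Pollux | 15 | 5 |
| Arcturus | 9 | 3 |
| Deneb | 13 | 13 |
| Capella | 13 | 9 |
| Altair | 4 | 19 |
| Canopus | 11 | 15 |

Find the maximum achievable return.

56

Allowing fractional choices, the relaxed optimum would be about 63.0, but projects are indivisible.
Atlas + Deneb + Altair: cost 2 + 13 + 4 = 19 ≤ 27, return 19 + 13 + 19 = 51.
Atlas + Altair + Canopus: cost 2 + 4 + 11 = 17 ≤ 27, return 19 + 19 + 15 = 53.
Atlas + Arcturus + Altair + Canopus: cost 2 + 9 + 4 + 11 = 26 ≤ 27, return 19 + 3 + 19 + 15 = 56.
Best is Atlas, Arcturus, Altair, and Canopus with total return 56.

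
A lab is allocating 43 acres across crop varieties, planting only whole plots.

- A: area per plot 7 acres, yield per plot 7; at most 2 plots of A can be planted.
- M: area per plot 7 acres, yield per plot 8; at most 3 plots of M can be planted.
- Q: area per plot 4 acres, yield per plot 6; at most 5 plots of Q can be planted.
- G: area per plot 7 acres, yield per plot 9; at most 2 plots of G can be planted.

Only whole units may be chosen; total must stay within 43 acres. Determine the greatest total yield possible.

Q has the best ratio (6/4); taking only Q gives at most 5×6 = 30 (stopped by the supply cap of 5).
Mixing does better — 1×M, 5×Q, and 2×G: area 41 ≤ 43, yield 1·8 + 5·6 + 2·9 = 56.

56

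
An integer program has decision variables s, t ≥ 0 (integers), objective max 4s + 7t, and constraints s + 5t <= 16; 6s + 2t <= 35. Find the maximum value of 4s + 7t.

34

(s,t)=(5,2) is feasible, giving 34.
(s,t)=(4,2) is feasible, giving 30.
No feasible integer point exceeds 34.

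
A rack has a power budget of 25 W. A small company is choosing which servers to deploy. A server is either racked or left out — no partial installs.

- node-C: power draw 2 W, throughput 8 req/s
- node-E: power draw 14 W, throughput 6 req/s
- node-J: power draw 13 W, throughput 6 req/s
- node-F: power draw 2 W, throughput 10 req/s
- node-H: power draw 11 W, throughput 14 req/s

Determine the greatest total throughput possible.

32

This is an integer program with binary decision variables.
Allowing fractional choices, the relaxed optimum would be about 36.6, but servers are indivisible.
node-C + node-F + node-H: power draw 2 + 2 + 11 = 15 ≤ 25, throughput 8 + 10 + 14 = 32.
node-F + node-H: power draw 2 + 11 = 13 ≤ 25, throughput 10 + 14 = 24.
Best is node-C, node-F, and node-H with total throughput 32.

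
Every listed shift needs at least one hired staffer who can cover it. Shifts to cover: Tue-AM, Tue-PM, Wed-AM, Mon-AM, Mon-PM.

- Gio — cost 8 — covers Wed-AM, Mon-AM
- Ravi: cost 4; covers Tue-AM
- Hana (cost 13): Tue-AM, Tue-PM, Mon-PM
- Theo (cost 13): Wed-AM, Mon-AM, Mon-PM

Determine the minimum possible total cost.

21

The greedy cost-per-new-shift heuristic would pick Gio, Ravi, and Hana for 25, but a cheaper cover exists.
Choose Gio and Hana: together they cover Tue-AM, Tue-PM, Wed-AM, Mon-AM, Mon-PM — every shift.
Total cost: 8 + 13 = 21.
No cover costs less than 21.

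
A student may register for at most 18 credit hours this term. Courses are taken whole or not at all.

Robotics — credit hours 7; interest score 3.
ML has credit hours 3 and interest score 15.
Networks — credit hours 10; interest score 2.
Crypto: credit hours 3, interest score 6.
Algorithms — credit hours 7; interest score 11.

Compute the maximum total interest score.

Robotics + ML + Algorithms: credit hours 7 + 3 + 7 = 17 ≤ 18, interest score 3 + 15 + 11 = 29.
ML + Crypto + Algorithms: credit hours 3 + 3 + 7 = 13 ≤ 18, interest score 15 + 6 + 11 = 32.
ML + Algorithms: credit hours 3 + 7 = 10 ≤ 18, interest score 15 + 11 = 26.
Best is ML, Crypto, and Algorithms with total interest score 32.

32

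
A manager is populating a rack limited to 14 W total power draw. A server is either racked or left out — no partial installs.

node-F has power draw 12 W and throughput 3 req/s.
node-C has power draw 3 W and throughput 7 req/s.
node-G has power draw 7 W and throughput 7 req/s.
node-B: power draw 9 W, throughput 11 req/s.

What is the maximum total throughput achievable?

This is an integer program with binary decision variables.
Take node-C and node-B: power draw 3 + 9 = 12 ≤ 14, throughput 7 + 11 = 18.
No other feasible combination does better.

18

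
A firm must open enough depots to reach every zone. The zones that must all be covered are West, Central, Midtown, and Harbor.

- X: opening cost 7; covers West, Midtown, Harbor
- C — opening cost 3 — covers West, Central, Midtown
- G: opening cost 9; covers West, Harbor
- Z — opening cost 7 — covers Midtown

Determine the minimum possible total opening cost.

10

Choose X and C: together they cover West, Central, Midtown, Harbor — every zone.
Total opening cost: 7 + 3 = 10.
No cover costs less than 10.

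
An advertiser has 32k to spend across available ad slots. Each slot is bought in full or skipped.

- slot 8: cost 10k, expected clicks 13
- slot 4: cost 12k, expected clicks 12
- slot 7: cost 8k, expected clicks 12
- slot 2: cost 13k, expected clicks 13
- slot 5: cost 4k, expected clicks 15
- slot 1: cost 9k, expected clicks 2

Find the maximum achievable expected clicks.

This is a 0-1 knapsack instance.
Allowing fractional choices, the relaxed optimum would be about 50.0, but ad slots are indivisible.
slot 8 + slot 2 + slot 5: cost 10 + 13 + 4 = 27 ≤ 32, expected clicks 13 + 13 + 15 = 41.
slot 8 + slot 7 + slot 5: cost 10 + 8 + 4 = 22 ≤ 32, expected clicks 13 + 12 + 15 = 40.
slot 8 + slot 7 + slot 5 + slot 1: cost 10 + 8 + 4 + 9 = 31 ≤ 32, expected clicks 13 + 12 + 15 + 2 = 42.
Best is slot 8, slot 7, slot 5, and slot 1 with total expected clicks 42.

42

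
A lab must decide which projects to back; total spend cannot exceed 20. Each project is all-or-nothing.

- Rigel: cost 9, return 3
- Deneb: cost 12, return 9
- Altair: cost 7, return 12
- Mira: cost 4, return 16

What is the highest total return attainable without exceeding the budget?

Allowing fractional choices, the relaxed optimum would be about 34.8, but projects are indivisible.
Rigel + Altair + Mira: cost 9 + 7 + 4 = 20 ≤ 20, return 3 + 12 + 16 = 31.
Altair + Mira: cost 7 + 4 = 11 ≤ 20, return 12 + 16 = 28.
Best is Rigel, Altair, and Mira with total return 31.

31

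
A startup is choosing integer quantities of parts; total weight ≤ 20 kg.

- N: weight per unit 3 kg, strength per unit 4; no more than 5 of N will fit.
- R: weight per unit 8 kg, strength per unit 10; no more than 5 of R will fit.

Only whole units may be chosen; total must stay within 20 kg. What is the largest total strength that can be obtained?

This is a bounded integer knapsack.
Take 4×N and 1×R: weight 20 ≤ 20, strength 4·4 + 1·10 = 26.
No other integer combination yields more.

26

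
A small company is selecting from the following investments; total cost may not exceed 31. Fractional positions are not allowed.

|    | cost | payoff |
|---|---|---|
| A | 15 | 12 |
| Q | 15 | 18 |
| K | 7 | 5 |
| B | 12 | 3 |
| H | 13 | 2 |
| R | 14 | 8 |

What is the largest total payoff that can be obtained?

Allowing fractional choices, the relaxed optimum would be about 30.7, but investments are indivisible.
Q + K: cost 15 + 7 = 22 ≤ 31, payoff 18 + 5 = 23.
Q + R: cost 15 + 14 = 29 ≤ 31, payoff 18 + 8 = 26.
A + Q: cost 15 + 15 = 30 ≤ 31, payoff 12 + 18 = 30.
Best is A and Q with total payoff 30.

30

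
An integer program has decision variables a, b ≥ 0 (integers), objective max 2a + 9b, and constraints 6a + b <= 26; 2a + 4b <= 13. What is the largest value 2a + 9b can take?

Relaxing integrality, the LP optimum is 29.25 at (a,b) = (0, 3.25), which is not an integer point.
(a,b)=(0,3) is feasible, giving 27.
(a,b)=(1,2) is feasible, giving 20.
(a,b)=(0,2) is feasible, giving 18.
No feasible integer point exceeds 27.

27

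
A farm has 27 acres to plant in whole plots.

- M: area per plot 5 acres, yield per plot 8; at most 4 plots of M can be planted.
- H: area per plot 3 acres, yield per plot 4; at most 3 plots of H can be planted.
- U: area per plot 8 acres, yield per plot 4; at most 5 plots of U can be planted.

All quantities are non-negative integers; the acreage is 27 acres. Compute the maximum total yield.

40

M has the best ratio (8/5); taking only M gives at most 4×8 = 32 (stopped by the supply cap of 4).
Mixing does better — 4×M and 2×H: area 26 ≤ 27, yield 4·8 + 2·4 = 40.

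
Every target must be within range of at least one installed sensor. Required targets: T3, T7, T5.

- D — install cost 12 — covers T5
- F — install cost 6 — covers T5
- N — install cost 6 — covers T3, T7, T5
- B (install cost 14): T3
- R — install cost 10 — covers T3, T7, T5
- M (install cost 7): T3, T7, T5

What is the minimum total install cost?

N alone covers T3, T7, T5 — every target.
Total install cost: 6.
No cover costs less than 6.

6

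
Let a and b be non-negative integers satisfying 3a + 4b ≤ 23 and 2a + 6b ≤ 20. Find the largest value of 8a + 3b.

56

Relaxing integrality, the LP optimum is 61.33 at (a,b) = (7.67, 0), which is not an integer point.
(a,b)=(7,0): 3·7+4·0=21≤23, 2·7+6·0=14≤20, objective 56.
(a,b)=(6,1): 3·6+4·1=22≤23, 2·6+6·1=18≤20, objective 51.
(a,b)=(6,0): 3·6+4·0=18≤23, 2·6+6·0=12≤20, objective 48.
The best lattice point is (7,0), giving 56.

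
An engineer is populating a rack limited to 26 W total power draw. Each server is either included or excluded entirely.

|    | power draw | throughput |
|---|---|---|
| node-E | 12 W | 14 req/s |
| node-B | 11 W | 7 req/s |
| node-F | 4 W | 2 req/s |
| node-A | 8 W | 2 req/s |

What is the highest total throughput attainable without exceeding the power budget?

This is an integer program with binary decision variables.
node-E + node-F + node-A: power draw 12 + 4 + 8 = 24 ≤ 26, throughput 14 + 2 + 2 = 18.
node-E + node-B: power draw 12 + 11 = 23 ≤ 26, throughput 14 + 7 = 21.
Best is node-E and node-B with total throughput 21.

21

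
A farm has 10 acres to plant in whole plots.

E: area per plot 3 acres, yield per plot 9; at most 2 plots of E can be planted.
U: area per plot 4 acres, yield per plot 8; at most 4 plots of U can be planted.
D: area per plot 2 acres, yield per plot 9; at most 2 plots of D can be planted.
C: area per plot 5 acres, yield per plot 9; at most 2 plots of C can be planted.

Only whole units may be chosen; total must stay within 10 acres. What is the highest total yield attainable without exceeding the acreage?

D has the best ratio (9/2); taking only D gives at most 2×9 = 18 (stopped by the supply cap of 2).
Mixing does better — 2×E and 2×D: area 10 ≤ 10, yield 2·9 + 2·9 = 36.

36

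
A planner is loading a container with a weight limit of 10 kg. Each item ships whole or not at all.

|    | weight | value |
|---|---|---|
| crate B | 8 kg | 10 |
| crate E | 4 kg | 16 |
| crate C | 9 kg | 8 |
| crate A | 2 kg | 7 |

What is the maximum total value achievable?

23

This is an integer program with binary decision variables.
Allowing fractional choices, the relaxed optimum would be about 28.0, but items are indivisible.
crate E + crate A: weight 4 + 2 = 6 ≤ 10, value 16 + 7 = 23.
crate B + crate A: weight 8 + 2 = 10 ≤ 10, value 10 + 7 = 17.
crate E: weight 4 ≤ 10, value 16.
Best is crate E and crate A with total value 23.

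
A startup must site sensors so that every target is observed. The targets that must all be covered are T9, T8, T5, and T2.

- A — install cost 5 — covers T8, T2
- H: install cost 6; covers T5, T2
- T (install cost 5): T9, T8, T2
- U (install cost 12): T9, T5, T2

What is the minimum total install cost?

11

This is an integer covering problem.
Choose H and T: together they cover T9, T8, T5, T2 — every target.
Total install cost: 6 + 5 = 11.
No cover costs less than 11.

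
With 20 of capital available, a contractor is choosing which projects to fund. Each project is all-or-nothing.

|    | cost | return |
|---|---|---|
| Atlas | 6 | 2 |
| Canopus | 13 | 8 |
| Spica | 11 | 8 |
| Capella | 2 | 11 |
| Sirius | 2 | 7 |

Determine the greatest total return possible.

Spica + Capella + Sirius: cost 11 + 2 + 2 = 15 ≤ 20, return 8 + 11 + 7 = 26.
Canopus + Capella + Sirius: cost 13 + 2 + 2 = 17 ≤ 20, return 8 + 11 + 7 = 26.
Atlas + Spica + Capella: cost 6 + 11 + 2 = 19 ≤ 20, return 2 + 8 + 11 = 21.
The maximum return is 26; one optimal choice is Spica, Capella, and Sirius.

26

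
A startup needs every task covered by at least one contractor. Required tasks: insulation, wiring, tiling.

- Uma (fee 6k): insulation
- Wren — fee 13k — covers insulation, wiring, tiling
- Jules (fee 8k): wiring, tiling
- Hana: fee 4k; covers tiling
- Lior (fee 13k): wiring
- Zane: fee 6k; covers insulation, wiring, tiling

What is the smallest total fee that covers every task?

6

Zane alone covers insulation, wiring, tiling — every task.
Total fee: 6.
No cover costs less than 6.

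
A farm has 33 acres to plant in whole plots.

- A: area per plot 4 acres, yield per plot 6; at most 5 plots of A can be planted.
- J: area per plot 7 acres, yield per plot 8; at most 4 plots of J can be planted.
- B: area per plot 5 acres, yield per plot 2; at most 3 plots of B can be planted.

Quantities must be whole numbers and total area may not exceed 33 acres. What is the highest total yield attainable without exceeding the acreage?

This is a bounded integer knapsack.
A has the best ratio (6/4); taking only A gives at most 5×6 = 30 (stopped by the supply cap of 5).
Mixing does better — 3×A and 3×J: area 33 ≤ 33, yield 3·6 + 3·8 = 42.

42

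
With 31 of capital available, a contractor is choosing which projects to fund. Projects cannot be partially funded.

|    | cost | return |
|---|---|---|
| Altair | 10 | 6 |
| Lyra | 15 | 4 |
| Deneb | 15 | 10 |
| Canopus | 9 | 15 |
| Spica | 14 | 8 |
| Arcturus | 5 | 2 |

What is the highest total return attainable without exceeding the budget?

Treat it as a binary knapsack problem.
Take Deneb, Canopus, and Arcturus: cost 15 + 9 + 5 = 29 ≤ 31, return 10 + 15 + 2 = 27.
No other feasible combination does better.

27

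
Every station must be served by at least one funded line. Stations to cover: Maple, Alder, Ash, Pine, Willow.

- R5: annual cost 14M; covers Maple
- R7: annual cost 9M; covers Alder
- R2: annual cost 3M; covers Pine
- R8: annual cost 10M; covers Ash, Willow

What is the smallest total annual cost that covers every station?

36

Choose R5, R7, R2, and R8: together they cover Maple, Alder, Ash, Pine, Willow — every station.
Total annual cost: 14 + 9 + 3 + 10 = 36.
No cover costs less than 36.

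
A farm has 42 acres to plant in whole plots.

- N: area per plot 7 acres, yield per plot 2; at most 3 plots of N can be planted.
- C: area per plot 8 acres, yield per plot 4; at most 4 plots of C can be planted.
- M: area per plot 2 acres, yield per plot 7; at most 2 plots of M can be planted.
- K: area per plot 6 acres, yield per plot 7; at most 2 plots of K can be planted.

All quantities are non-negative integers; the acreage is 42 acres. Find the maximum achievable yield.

M has the best ratio (7/2); taking only M gives at most 2×7 = 14 (stopped by the supply cap of 2).
Mixing does better — 3×C, 2×M, and 2×K: area 40 ≤ 42, yield 3·4 + 2·7 + 2·7 = 40.

40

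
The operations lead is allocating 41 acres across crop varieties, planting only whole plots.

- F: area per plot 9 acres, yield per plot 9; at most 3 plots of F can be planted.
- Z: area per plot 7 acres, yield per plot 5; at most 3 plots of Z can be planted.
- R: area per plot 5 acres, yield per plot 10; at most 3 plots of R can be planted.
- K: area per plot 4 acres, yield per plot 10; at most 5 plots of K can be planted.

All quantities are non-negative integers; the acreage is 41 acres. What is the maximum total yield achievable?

K has the best ratio (10/4); taking only K gives at most 5×10 = 50 (stopped by the supply cap of 5).
Mixing does better — 3×R and 5×K: area 35 ≤ 41, yield 3·10 + 5·10 = 80.

80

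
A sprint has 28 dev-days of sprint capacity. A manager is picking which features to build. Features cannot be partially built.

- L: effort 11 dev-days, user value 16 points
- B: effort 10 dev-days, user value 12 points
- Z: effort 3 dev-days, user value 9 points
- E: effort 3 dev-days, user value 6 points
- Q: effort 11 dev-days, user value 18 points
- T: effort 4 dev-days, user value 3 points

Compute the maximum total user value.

Take L, Z, E, and Q: effort 11 + 3 + 3 + 11 = 28 ≤ 28, user value 16 + 9 + 6 + 18 = 49.
No other feasible combination does better.

49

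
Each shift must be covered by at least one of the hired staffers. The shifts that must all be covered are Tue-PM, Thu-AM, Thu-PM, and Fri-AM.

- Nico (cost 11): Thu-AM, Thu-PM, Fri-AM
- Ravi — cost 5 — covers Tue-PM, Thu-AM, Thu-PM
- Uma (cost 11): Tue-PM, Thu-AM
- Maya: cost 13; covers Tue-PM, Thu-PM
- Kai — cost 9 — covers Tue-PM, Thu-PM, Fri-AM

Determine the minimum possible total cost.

Choose Ravi and Kai: together they cover Tue-PM, Thu-AM, Thu-PM, Fri-AM — every shift.
Total cost: 5 + 9 = 14.
No cover costs less than 14.

14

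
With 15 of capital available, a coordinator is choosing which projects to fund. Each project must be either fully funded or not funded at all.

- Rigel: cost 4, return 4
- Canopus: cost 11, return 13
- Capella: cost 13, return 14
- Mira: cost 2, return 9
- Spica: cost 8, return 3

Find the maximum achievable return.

23

Capella + Mira: cost 13 + 2 = 15 ≤ 15, return 14 + 9 = 23.
Canopus + Mira: cost 11 + 2 = 13 ≤ 15, return 13 + 9 = 22.
Best is Capella and Mira with total return 23.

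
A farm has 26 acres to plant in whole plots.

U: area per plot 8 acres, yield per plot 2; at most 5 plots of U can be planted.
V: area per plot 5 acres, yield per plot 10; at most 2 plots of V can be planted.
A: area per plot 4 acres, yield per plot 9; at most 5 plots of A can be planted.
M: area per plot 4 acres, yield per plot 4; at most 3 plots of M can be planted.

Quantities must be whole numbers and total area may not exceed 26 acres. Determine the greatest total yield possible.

Take 2×V and 4×A: area 26 ≤ 26, yield 2·10 + 4·9 = 56.
No other integer combination yields more.

56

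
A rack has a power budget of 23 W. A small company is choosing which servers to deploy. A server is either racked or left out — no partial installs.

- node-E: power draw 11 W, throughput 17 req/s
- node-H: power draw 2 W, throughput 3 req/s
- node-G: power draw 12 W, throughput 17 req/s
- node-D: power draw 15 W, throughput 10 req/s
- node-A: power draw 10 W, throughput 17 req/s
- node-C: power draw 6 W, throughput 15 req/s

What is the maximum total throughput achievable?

37

Treat it as a binary knapsack problem.
node-E + node-H + node-A: power draw 11 + 2 + 10 = 23 ≤ 23, throughput 17 + 3 + 17 = 37.
node-H + node-A + node-C: power draw 2 + 10 + 6 = 18 ≤ 23, throughput 3 + 17 + 15 = 35.
node-E + node-H + node-C: power draw 11 + 2 + 6 = 19 ≤ 23, throughput 17 + 3 + 15 = 35.
Best is node-E, node-H, and node-A with total throughput 37.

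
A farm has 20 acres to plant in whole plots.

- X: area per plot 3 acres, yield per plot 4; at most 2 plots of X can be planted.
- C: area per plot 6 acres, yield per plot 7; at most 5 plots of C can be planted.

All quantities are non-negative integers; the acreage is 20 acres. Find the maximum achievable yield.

22

2×X and 2×C: area 18 ≤ 20, yield 2·4 + 2·7 = 22.
3×C: area 18 ≤ 20, yield 3·7 = 21.
Best is 22.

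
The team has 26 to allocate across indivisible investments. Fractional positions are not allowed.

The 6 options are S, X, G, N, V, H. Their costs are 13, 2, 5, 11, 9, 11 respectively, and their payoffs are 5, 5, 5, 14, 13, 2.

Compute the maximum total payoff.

32

This is an integer program with binary decision variables.
N + V: cost 11 + 9 = 20 ≤ 26, payoff 14 + 13 = 27.
G + N + V: cost 5 + 11 + 9 = 25 ≤ 26, payoff 5 + 14 + 13 = 32.
X + N + V: cost 2 + 11 + 9 = 22 ≤ 26, payoff 5 + 14 + 13 = 32.
The maximum payoff is 32; one optimal choice is X, N, and V.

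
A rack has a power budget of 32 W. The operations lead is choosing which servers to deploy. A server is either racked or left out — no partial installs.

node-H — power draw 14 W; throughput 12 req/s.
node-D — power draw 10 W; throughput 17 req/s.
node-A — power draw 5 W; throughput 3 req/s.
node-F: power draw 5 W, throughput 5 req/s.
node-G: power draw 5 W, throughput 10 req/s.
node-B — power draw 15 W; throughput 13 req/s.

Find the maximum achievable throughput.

This is an integer program with binary decision variables.
Allowing fractional choices, the relaxed optimum would be about 42.4, but servers are indivisible.
node-D + node-G + node-B: power draw 10 + 5 + 15 = 30 ≤ 32, throughput 17 + 10 + 13 = 40.
node-H + node-D + node-G: power draw 14 + 10 + 5 = 29 ≤ 32, throughput 12 + 17 + 10 = 39.
Best is node-D, node-G, and node-B with total throughput 40.

40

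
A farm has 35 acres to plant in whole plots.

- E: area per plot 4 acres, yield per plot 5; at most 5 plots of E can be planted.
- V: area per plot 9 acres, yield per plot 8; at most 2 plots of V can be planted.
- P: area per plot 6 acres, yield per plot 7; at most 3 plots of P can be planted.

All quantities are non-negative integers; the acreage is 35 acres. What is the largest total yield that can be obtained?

41

Take 4×E and 3×P: area 34 ≤ 35, yield 4·5 + 3·7 = 41.
No other integer combination yields more.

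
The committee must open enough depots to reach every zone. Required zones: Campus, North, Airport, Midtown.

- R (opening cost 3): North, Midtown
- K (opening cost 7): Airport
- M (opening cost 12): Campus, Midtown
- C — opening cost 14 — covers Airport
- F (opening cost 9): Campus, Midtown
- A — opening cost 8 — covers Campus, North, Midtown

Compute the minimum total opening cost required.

This is an integer covering problem.
Choose K and A: together they cover Campus, North, Airport, Midtown — every zone.
Total opening cost: 7 + 8 = 15.

15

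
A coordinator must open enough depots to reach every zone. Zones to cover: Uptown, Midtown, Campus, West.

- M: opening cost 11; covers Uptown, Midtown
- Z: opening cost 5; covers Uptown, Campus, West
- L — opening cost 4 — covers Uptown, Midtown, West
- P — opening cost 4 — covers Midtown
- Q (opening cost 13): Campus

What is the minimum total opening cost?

9

Choose Z and L: together they cover Uptown, Midtown, Campus, West — every zone.
Total opening cost: 5 + 4 = 9.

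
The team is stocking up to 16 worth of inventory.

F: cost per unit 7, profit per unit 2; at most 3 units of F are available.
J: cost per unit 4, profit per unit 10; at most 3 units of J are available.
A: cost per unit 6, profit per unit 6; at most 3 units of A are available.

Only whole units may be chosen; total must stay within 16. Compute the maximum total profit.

J has the best ratio (10/4); taking only J gives at most 3×10 = 30 (stopped by the supply cap of 3).
Optimal: 3×J: cost 12 ≤ 16, profit 3·10 = 30.

30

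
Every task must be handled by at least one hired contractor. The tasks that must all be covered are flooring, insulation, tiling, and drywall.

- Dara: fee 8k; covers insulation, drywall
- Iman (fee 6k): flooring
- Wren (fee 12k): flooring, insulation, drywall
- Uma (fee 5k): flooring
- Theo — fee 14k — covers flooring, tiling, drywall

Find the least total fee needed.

The greedy cost-per-new-task heuristic would pick Dara, Uma, and Theo for 27, but a cheaper cover exists.
Choose Dara and Theo: together they cover flooring, insulation, tiling, drywall — every task.
Total fee: 8 + 14 = 22.
No cover costs less than 22.

22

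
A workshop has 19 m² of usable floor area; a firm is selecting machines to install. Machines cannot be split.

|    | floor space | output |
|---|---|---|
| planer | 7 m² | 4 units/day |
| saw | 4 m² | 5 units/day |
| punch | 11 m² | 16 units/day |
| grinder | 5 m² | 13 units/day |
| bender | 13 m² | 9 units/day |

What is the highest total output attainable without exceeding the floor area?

29

This is a 0-1 knapsack instance.
Take punch and grinder: floor space 11 + 5 = 16 ≤ 19, output 16 + 13 = 29.
No other feasible combination does better.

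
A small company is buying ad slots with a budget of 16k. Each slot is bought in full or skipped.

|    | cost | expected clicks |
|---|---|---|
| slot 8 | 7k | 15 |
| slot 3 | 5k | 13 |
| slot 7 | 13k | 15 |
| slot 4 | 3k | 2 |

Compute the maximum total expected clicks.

Allowing fractional choices, the relaxed optimum would be about 32.6, but ad slots are indivisible.
slot 8 + slot 3 + slot 4: cost 7 + 5 + 3 = 15 ≤ 16, expected clicks 15 + 13 + 2 = 30.
slot 8 + slot 3: cost 7 + 5 = 12 ≤ 16, expected clicks 15 + 13 = 28.
slot 8 + slot 4: cost 7 + 3 = 10 ≤ 16, expected clicks 15 + 2 = 17.
Best is slot 8, slot 3, and slot 4 with total expected clicks 30.

30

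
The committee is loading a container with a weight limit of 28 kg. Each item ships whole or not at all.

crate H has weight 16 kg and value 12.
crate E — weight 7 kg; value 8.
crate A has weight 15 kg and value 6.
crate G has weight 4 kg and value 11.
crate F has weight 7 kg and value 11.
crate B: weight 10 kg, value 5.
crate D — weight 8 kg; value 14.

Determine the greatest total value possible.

44

crate G + crate F + crate D: weight 4 + 7 + 8 = 19 ≤ 28, value 11 + 11 + 14 = 36.
crate H + crate G + crate D: weight 16 + 4 + 8 = 28 ≤ 28, value 12 + 11 + 14 = 37.
crate E + crate G + crate F + crate D: weight 7 + 4 + 7 + 8 = 26 ≤ 28, value 8 + 11 + 11 + 14 = 44.
Best is crate E, crate G, crate F, and crate D with total value 44.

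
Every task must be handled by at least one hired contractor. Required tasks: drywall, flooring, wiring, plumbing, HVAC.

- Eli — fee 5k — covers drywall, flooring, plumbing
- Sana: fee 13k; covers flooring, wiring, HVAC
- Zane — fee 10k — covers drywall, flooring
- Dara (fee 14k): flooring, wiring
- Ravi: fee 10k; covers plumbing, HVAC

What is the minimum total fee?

18

Choose Eli and Sana: together they cover drywall, flooring, wiring, plumbing, HVAC — every task.
Total fee: 5 + 13 = 18.
No cover costs less than 18.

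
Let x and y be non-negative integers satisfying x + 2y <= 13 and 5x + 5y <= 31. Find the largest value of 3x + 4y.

24

The continuous relaxation peaks at (0, 6.2) with value 24.80; rounding to a feasible lattice point costs some objective.
(x,y)=(0,6) is feasible, giving 24.
(x,y)=(1,5) is feasible, giving 23.
No feasible integer point exceeds 24.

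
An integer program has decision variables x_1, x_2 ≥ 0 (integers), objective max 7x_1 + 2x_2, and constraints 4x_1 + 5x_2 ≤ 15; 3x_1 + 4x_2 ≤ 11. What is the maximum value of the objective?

(x_1,x_2)=(3,0): 4·3+5·0=12≤15, 3·3+4·0=9≤11, objective 21.
(x_1,x_2)=(2,1): 4·2+5·1=13≤15, 3·2+4·1=10≤11, objective 16.
(x_1,x_2)=(2,0): 4·2+5·0=8≤15, 3·2+4·0=6≤11, objective 14.
The best lattice point is (3,0), giving 21.

21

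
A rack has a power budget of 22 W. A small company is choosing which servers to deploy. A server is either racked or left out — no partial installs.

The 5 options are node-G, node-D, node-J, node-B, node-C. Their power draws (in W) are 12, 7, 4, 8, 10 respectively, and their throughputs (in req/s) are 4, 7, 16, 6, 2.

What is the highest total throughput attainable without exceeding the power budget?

This is an integer program with binary decision variables.
node-J + node-B + node-C: power draw 4 + 8 + 10 = 22 ≤ 22, throughput 16 + 6 + 2 = 24.
node-D + node-J + node-B: power draw 7 + 4 + 8 = 19 ≤ 22, throughput 7 + 16 + 6 = 29.
node-D + node-J + node-C: power draw 7 + 4 + 10 = 21 ≤ 22, throughput 7 + 16 + 2 = 25.
Best is node-D, node-J, and node-B with total throughput 29.

29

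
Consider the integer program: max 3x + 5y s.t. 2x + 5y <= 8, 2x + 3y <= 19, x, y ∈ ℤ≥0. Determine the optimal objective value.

12

(x,y)=(4,0) is feasible, giving 12.
(x,y)=(3,0) is feasible, giving 9.
No feasible integer point exceeds 12.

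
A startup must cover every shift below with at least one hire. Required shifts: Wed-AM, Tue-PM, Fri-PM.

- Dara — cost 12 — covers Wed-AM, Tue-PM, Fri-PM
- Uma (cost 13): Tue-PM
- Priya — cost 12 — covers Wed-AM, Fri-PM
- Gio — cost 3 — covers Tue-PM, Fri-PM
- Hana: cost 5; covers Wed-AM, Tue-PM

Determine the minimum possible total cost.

This is a weighted set-cover instance.
Choose Gio and Hana: together they cover Wed-AM, Tue-PM, Fri-PM — every shift.
Total cost: 3 + 5 = 8.

8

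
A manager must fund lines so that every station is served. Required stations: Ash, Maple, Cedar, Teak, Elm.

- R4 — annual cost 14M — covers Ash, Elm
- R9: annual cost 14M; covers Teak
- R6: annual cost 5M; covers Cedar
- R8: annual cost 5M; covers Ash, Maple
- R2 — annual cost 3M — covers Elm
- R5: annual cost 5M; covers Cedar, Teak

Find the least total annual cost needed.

Choose R8, R2, and R5: together they cover Ash, Maple, Cedar, Teak, Elm — every station.
Total annual cost: 5 + 3 + 5 = 13.
No cover costs less than 13.

13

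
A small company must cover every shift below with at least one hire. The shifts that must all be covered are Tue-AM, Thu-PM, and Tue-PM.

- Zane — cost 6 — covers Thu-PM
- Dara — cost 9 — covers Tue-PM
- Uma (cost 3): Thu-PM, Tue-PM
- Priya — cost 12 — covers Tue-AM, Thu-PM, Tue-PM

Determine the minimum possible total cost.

12

The greedy cost-per-new-shift heuristic would pick Uma and Priya for 15, but a cheaper cover exists.
Priya alone covers Tue-AM, Thu-PM, Tue-PM — every shift.
Total cost: 12.
No cover costs less than 12.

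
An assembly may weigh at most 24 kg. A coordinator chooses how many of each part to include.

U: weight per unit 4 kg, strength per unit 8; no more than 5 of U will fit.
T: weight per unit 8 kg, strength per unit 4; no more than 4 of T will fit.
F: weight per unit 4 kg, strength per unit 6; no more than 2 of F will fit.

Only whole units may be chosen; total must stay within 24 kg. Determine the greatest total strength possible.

U has the best ratio (8/4); taking only U gives at most 5×8 = 40 (stopped by the supply cap of 5).
Mixing does better — 5×U and 1×F: weight 24 ≤ 24, strength 5·8 + 1·6 = 46.

46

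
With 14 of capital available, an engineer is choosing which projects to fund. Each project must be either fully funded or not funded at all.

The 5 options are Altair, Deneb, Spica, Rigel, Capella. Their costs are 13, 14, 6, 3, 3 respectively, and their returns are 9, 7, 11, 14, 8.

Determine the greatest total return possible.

33

Take Spica, Rigel, and Capella: cost 6 + 3 + 3 = 12 ≤ 14, return 11 + 14 + 8 = 33.
No other feasible combination does better.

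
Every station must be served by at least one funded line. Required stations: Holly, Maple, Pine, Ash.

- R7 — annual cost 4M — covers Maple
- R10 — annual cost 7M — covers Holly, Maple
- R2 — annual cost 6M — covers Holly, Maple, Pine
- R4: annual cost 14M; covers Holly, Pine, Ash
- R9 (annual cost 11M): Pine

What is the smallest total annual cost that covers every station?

Choose R7 and R4: together they cover Holly, Maple, Pine, Ash — every station.
Total annual cost: 4 + 14 = 18.

18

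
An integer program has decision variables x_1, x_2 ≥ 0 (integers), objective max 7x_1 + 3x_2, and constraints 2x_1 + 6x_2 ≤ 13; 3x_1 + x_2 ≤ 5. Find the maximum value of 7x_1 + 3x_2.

(x_1,x_2)=(1,1): 2·1+6·1=8≤13, 3·1+1·1=4≤5, objective 10.
(x_1,x_2)=(1,0): 2·1+6·0=2≤13, 3·1+1·0=3≤5, objective 7.
(x_1,x_2)=(0,2): 2·0+6·2=12≤13, 3·0+1·2=2≤5, objective 6.
(x_1,x_2)=(0,1): 2·0+6·1=6≤13, 3·0+1·1=1≤5, objective 3.
The best lattice point is (1,1), giving 10.

10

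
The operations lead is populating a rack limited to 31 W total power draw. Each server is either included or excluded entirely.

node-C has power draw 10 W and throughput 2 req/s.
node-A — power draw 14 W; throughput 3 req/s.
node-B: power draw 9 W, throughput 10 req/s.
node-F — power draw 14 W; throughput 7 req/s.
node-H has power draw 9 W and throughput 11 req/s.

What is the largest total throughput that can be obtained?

node-B + node-H: power draw 9 + 9 = 18 ≤ 31, throughput 10 + 11 = 21.
node-F + node-H: power draw 14 + 9 = 23 ≤ 31, throughput 7 + 11 = 18.
node-C + node-B + node-H: power draw 10 + 9 + 9 = 28 ≤ 31, throughput 2 + 10 + 11 = 23.
Best is node-C, node-B, and node-H with total throughput 23.

23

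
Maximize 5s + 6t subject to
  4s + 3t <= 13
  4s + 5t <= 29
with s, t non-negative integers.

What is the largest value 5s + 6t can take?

Relaxing integrality, the LP optimum is 26.00 at (s,t) = (0, 4.33), which is not an integer point.
(s,t)=(0,4): 4·0+3·4=12≤13, 4·0+5·4=20≤29, objective 24.
(s,t)=(1,3): 4·1+3·3=13≤13, 4·1+5·3=19≤29, objective 23.
(s,t)=(0,3): 4·0+3·3=9≤13, 4·0+5·3=15≤29, objective 18.
The best lattice point is (0,4), giving 24.

24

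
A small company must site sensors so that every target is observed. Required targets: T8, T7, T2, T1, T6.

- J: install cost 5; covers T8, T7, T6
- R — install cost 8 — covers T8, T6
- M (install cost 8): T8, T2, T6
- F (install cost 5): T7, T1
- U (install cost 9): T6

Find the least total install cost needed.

13

Choose M and F: together they cover T8, T7, T2, T1, T6 — every target.
Total install cost: 8 + 5 = 13.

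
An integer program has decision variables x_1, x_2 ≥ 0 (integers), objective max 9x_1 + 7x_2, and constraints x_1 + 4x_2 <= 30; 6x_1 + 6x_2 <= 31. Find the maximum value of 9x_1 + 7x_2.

(x_1,x_2)=(5,0) is feasible, giving 45.
(x_1,x_2)=(4,1) is feasible, giving 43.
(x_1,x_2)=(4,0) is feasible, giving 36.
The best lattice point is (5,0), giving 45.

45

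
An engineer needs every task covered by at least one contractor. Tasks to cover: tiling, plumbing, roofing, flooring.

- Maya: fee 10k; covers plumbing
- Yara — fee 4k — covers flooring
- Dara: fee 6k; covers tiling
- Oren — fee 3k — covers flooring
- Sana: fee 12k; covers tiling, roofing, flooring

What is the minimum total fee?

22

The greedy cost-per-new-task heuristic would pick Oren, Dara, Maya, and Sana for 31, but a cheaper cover exists.
Choose Maya and Sana: together they cover tiling, plumbing, roofing, flooring — every task.
Total fee: 10 + 12 = 22.
No cover costs less than 22.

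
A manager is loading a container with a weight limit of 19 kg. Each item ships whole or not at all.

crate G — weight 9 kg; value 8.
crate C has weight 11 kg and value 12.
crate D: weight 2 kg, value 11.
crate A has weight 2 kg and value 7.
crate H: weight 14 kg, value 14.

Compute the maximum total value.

Allowing fractional choices, the relaxed optimum would be about 34.0, but items are indivisible.
crate C + crate D + crate A: weight 11 + 2 + 2 = 15 ≤ 19, value 12 + 11 + 7 = 30.
crate G + crate D + crate A: weight 9 + 2 + 2 = 13 ≤ 19, value 8 + 11 + 7 = 26.
crate D + crate A + crate H: weight 2 + 2 + 14 = 18 ≤ 19, value 11 + 7 + 14 = 32.
Best is crate D, crate A, and crate H with total value 32.

32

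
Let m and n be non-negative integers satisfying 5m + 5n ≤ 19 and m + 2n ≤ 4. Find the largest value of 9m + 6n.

27

Relaxing integrality, the LP optimum is 34.20 at (m,n) = (3.8, 0), which is not an integer point.
(m,n)=(3,0): 5·3+5·0=15≤19, 1·3+2·0=3≤4, objective 27.
(m,n)=(2,1): 5·2+5·1=15≤19, 1·2+2·1=4≤4, objective 24.
(m,n)=(2,0): 5·2+5·0=10≤19, 1·2+2·0=2≤4, objective 18.
No feasible integer point exceeds 27.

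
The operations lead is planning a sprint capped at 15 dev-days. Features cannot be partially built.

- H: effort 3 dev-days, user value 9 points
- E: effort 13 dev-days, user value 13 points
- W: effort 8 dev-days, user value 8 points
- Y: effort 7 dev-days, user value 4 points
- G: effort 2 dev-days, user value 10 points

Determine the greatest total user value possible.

Take H, W, and G: effort 3 + 8 + 2 = 13 ≤ 15, user value 9 + 8 + 10 = 27.
No other feasible combination does better.

27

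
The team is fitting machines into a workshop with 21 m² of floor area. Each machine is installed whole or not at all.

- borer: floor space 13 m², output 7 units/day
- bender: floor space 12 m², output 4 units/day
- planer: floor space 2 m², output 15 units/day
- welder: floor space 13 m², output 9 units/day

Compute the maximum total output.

Take planer and welder: floor space 2 + 13 = 15 ≤ 21, output 15 + 9 = 24.
No other feasible combination does better.

24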